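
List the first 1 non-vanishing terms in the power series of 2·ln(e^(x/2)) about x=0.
x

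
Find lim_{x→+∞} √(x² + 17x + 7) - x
This is an ∞ − ∞ indeterminate form.
Multiply and divide by the conjugate √(x²+17x + 7) + x; the x² terms cancel, leaving (17x + 7)/(√(x²+17x + 7)+x) → 17/2.
Limit = 17/2.

Final answer: 17/2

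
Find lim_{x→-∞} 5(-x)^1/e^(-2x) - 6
The quotient is an ∞/∞ indeterminate form as x → -∞.
Compare growth rates of the dominant terms (exponentials ≫ polynomials ≫ logarithms), or apply L'Hôpital's rule; the quotient → 0.
Adding the constant: 0 - 6 = -6. Limit = -6.

Final answer: -6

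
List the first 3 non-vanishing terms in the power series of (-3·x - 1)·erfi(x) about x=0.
-2·x^3/(3·√(π)) - 6·x^2/√(π) - 2·x/√(π)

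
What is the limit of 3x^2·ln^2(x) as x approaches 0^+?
This is a 0·∞ indeterminate form at x → 0⁺.
Rewrite the product as 3·ln^2(x) / x^(-2) and apply L'Hôpital, or use the standard hierarchy x^(-2) ≫ |ln x|^2 as x → 0⁺.
The indeterminate product → 0, so the limit = 0.

Final answer: 0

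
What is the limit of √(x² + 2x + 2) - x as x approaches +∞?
As x → +∞: multiply by the conjugate to get (2x+2)/(√(x²+2x+2)+x); the denominator ~ 2x, so the limit is 2/2 = 1.
Limit = 1.

Final answer: 1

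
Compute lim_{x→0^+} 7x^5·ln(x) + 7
The product is a 0·∞ indeterminate form at x → 0⁺.
Rewrite the product as 7·ln(x) / x^(-5) and apply L'Hôpital, or use the standard hierarchy x^(-5) ≫ |ln x| as x → 0⁺.
The indeterminate product → 0, so the limit = 7.

Final answer: 7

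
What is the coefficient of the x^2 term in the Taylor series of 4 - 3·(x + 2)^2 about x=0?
Expand to order 2: 4 - 3·(x + 2)^2 = -3·x^2 - 12·x - 8 + O(x^3).
The coefficient of x^2 is -3.

Final answer: -3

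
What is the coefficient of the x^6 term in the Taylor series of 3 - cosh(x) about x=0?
Expand to order 6: 3 - cosh(x) = -x^6/720 - x^4/24 - x^2/2 + 2 + O(x^7).
The coefficient of x^6 is -1/720.

Final answer: -1/720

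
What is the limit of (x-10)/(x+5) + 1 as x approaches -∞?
Evaluate the dominant behaviour as x → -∞; each term tends to a finite value or vanishes.
Limit = 2.

Final answer: 2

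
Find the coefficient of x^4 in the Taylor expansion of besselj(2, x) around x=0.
Expand to order 4: besselj(2, x) = -x^4/96 + x^2/8 + O(x^5).
The coefficient of x^4 is -1/96.

Final answer: -1/96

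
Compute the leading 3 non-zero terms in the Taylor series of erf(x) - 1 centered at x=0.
-2·x^3/(3·√(π)) + 2·x/√(π) - 1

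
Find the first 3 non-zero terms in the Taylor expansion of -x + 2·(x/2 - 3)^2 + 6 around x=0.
x^2/2 - 7·x + 24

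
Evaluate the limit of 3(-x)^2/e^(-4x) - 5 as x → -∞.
The quotient is an ∞/∞ indeterminate form as x → -∞.
Compare growth rates of the dominant terms (exponentials ≫ polynomials ≫ logarithms), or apply L'Hôpital's rule; the quotient → 0.
Adding the constant: 0 - 5 = -5. Limit = -5.

Final answer: -5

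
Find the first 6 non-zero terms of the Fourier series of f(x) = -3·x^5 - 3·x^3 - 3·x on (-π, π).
(-690 - 6·π^4 + 114·π^2)·sin(x) + (-12·π^2 + 21 + 3·π^4)·sin(2·x) + (-2·π^4 - 98/27 + 22·π^2/9)·sin(3·x) + (-3·π^2/8 + 105/64 + 3·π^4/2)·sin(4·x) + (-6·π^4/5 - 6·π^2/25 - 714/625)·sin(5·x) + (25/27 + 4·π^2/9 + π^4)·sin(6·x)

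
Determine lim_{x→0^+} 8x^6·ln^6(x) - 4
The product is a 0·∞ indeterminate form at x → 0⁺.
Rewrite the product as 8·ln^6(x) / x^(-6) and apply L'Hôpital, or use the standard hierarchy x^(-6) ≫ |ln x|^6 as x → 0⁺.
The indeterminate product → 0, so the limit = -4.

Final answer: -4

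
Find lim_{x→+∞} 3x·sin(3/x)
As x → +∞: let u = 3/x → 0⁺; then 3·x·sin(3/x) = 3·3·sin(u)/u → 3·3·1 = 9.
Limit = 9.

Final answer: 9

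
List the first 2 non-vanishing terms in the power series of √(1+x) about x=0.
x/2 + 1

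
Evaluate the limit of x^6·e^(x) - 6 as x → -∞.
The product is a 0·∞ indeterminate form at x → -∞.
Rewrite the product as x^6 / e^(-x) (an ∞/∞ form) and apply L'Hôpital, or use the standard hierarchy e^(|x|) ≫ |x^6| as x → -∞.
The indeterminate product → 0, so the limit = -6.

Final answer: -6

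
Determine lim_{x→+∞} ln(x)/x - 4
Evaluate the dominant behaviour as x → +∞; each term tends to a finite value or vanishes.
Limit = -4.

Final answer: -4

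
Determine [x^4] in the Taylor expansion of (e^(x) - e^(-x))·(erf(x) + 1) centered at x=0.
Expand to order 4: (e^(x) - e^(-x))·(erf(x) + 1) = -2·x^4/(3·√(π)) + x^3/3 + 4·x^2/√(π) + 2·x + O(x^5).
The coefficient of x^4 is -2/(3·√(π)).

Final answer: -2/(3·√(π))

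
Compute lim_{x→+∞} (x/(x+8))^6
As x → +∞: x/(x+8) = 1/(1 + 8/x) → 1, and the 6th power of a limit-1 base also → 1.
Limit = 1.

Final answer: 1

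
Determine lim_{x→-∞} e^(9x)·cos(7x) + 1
Evaluate the dominant behaviour as x → -∞; each term tends to a finite value or vanishes.
Limit = 1.

Final answer: 1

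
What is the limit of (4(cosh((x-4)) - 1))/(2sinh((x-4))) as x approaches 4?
Both numerator and denominator → 0 as x → 4; this is a 0/0 indeterminate form.
Expand each to leading order near x = 4: numerator ~ 2·(x - 4)^2, denominator ~ 2·(x - 4).
The limit of the ratio is 0.

Final answer: 0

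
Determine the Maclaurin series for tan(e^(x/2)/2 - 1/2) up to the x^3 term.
x^3/64 + x^2/16 + x/4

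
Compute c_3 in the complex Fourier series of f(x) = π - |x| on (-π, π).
Compute the real Fourier coefficients first: a_3 = 4/(9·π), b_3 = 0.
Then c_3 = (a_3 − i·b_3)/2 = 2/(9·π).

Final answer: 2/(9·π)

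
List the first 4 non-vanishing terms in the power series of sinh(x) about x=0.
x^7/5040 + x^5/120 + x^3/6 + x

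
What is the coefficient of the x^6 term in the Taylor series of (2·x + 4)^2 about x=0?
Expand to order 6: (2·x + 4)^2 = 4·x^2 + 16·x + 16 + O(x^7).
The coefficient of x^6 is 0.

Final answer: 0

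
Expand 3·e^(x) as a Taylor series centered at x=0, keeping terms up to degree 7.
x^7/1680 + x^6/240 + x^5/40 + x^4/8 + x^3/2 + 3·x^2/2 + 3·x + 3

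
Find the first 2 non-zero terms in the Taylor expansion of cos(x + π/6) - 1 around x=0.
-x/2 - 1 + √(3)/2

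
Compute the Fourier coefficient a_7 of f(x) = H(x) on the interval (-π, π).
a_7 = (1/π) ∫_{-π}^{π} f(x)·cos(7x) dx.
Evaluate the integral (use parity and integration by parts as needed): a_7 = 0.

Final answer: 0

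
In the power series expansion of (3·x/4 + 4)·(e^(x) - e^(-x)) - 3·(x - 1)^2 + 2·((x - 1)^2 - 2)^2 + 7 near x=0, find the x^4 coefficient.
9/4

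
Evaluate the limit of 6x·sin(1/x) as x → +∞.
As x → +∞: let u = 1/x → 0⁺; then 6·x·sin(1/x) = 6·1·sin(u)/u → 6·1·1 = 6.
Limit = 6.

Final answer: 6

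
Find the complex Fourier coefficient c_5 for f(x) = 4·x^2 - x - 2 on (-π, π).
Compute the real Fourier coefficients first: a_5 = -16/25, b_5 = -2/5.
Then c_5 = (a_5 − i·b_5)/2 = -8/25 + i/5.

Final answer: -8/25 + i/5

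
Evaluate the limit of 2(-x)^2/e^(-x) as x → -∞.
This is an ∞/∞ indeterminate form as x → -∞.
Compare growth rates of the dominant terms (exponentials ≫ polynomials ≫ logarithms), or apply L'Hôpital's rule; the quotient → 0.
Limit = 0.

Final answer: 0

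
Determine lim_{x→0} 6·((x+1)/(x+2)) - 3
Direct substitution at x = 0 gives 0.

Final answer: 0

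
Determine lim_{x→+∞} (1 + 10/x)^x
As x → +∞: this is the defining limit (1 + 10/x)^x → e^10.
Limit = e^(10).

Final answer: e^(10)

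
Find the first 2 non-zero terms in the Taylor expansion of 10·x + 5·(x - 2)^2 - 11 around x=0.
9 - 10·x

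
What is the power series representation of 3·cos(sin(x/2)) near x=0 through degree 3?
3 - 3·x^2/8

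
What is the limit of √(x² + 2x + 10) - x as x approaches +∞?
As x → +∞: multiply by the conjugate to get (2x+10)/(√(x²+2x+10)+x); the denominator ~ 2x, so the limit is 2/2 = 1.
Limit = 1.

Final answer: 1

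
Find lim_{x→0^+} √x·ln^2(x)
This is a 0·∞ indeterminate form at x → 0⁺.
Rewrite the product as ln^2(x) / x^(-1/2) and apply L'Hôpital, or use the standard hierarchy x^(-1/2) ≫ |ln x|^2 as x → 0⁺.
The indeterminate product → 0, so the limit = 0.

Final answer: 0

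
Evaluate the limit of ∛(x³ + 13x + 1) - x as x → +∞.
This is an ∞ − ∞ indeterminate form.
Multiply by (A² + AB + B²)/(A² + AB + B²) where A = ∛(x³+13x + 1), B = x to use A³ − B³ = (A−B)(A²+AB+B²); the x³ terms cancel, leaving (13x + 1)/(A²+AB+B²) with denominator ~ 3x², so the limit is 0.
Limit = 0.

Final answer: 0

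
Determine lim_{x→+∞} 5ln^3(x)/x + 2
The quotient is an ∞/∞ indeterminate form as x → +∞.
The polynomial denominator x dominates the logarithmic numerator (any positive power of x ≫ ln^3(x) as x → ∞), so the quotient → 0.
Adding the constant: 0 + 2 = 2. Limit = 2.

Final answer: 2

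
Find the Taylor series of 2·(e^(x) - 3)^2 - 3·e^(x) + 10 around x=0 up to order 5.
49·x^5/120 + 17·x^4/24 + x^3/6 - 7·x^2/2 - 11·x + 15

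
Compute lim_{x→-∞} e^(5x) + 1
Evaluate the dominant behaviour as x → -∞; each term tends to a finite value or vanishes.
Limit = 1.

Final answer: 1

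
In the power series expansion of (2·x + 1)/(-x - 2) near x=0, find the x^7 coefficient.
Expand to order 7: (2·x + 1)/(-x - 2) = -3·x^7/256 + 3·x^6/128 - 3·x^5/64 + 3·x^4/32 - 3·x^3/16 + 3·x^2/8 - 3·x/4 - 1/2 + O(x^8).
The coefficient of x^7 is -3/256.

Final answer: -3/256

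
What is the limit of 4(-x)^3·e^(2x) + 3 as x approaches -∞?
The product is a 0·∞ indeterminate form at x → -∞.
Rewrite the product as 4(-x)^3 / e^(-2x) (an ∞/∞ form) and apply L'Hôpital, or use the standard hierarchy e^(2|x|) ≫ |(-x)^3| as x → -∞.
The indeterminate product → 0, so the limit = 3.

Final answer: 3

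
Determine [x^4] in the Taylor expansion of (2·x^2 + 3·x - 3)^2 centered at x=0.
Expand to order 4: (2·x^2 + 3·x - 3)^2 = 4·x^4 + 12·x^3 - 3·x^2 - 18·x + 9 + O(x^5).
The coefficient of x^4 is 4.

Final answer: 4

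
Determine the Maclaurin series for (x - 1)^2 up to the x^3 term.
x^2 - 2·x + 1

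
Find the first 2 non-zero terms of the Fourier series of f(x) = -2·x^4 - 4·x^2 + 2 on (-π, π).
(-80 + 16·π^2)·cos(x) - 2·π^4/5 - 4·π^2/3 + 2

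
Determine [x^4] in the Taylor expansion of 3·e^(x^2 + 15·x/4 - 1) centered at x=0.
Expand to order 4: 3·e^(x^2 + 15·x/4 - 1) = 96897·x^4·e^(-1)/2048 + 4815·x^3·e^(-1)/128 + 771·x^2·e^(-1)/32 + 45·x·e^(-1)/4 + 3·e^(-1) + O(x^5).
The coefficient of x^4 is 96897·e^(-1)/2048.

Final answer: 96897·e^(-1)/2048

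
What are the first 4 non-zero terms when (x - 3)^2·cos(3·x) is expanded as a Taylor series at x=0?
27·x^3 - 79·x^2/2 - 6·x + 9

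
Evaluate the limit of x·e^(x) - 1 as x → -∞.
The product is a 0·∞ indeterminate form at x → -∞.
Rewrite the product as x / e^(-x) (an ∞/∞ form) and apply L'Hôpital, or use the standard hierarchy e^(|x|) ≫ |x| as x → -∞.
The indeterminate product → 0, so the limit = -1.

Final answer: -1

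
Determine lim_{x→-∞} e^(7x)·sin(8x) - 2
Evaluate the dominant behaviour as x → -∞; each term tends to a finite value or vanishes.
Limit = -2.

Final answer: -2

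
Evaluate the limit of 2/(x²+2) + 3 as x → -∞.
Evaluate the dominant behaviour as x → -∞; each term tends to a finite value or vanishes.
Limit = 3.

Final answer: 3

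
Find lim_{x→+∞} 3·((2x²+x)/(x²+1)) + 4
Evaluate the dominant behaviour as x → +∞; each term tends to a finite value or vanishes.
Limit = 10.

Final answer: 10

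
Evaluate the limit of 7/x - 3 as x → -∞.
Evaluate the dominant behaviour as x → -∞; each term tends to a finite value or vanishes.
Limit = -3.

Final answer: -3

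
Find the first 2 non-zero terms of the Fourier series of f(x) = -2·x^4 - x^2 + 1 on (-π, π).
(-92 + 16·π^2)·cos(x) - 2·π^4/5 - π^2/3 + 1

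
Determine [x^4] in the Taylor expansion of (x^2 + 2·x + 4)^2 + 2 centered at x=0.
Expand to order 4: (x^2 + 2·x + 4)^2 + 2 = x^4 + 4·x^3 + 12·x^2 + 16·x + 18 + O(x^5).
The coefficient of x^4 is 1.

Final answer: 1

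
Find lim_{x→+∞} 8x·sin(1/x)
As x → +∞: let u = 1/x → 0⁺; then 8·x·sin(1/x) = 8·1·sin(u)/u → 8·1·1 = 8.
Limit = 8.

Final answer: 8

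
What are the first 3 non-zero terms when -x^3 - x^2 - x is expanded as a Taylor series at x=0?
-x^3 - x^2 - x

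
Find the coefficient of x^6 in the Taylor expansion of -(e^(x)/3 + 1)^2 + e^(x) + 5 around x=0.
Expand to order 6: -(e^(x)/3 + 1)^2 + e^(x) + 5 = -61·x^6/6480 - 29·x^5/1080 - 13·x^4/216 - 5·x^3/54 - x^2/18 + x/9 + 38/9 + O(x^7).
The coefficient of x^6 is -61/6480.

Final answer: -61/6480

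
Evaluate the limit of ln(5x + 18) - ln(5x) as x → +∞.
This is an ∞ − ∞ indeterminate form.
Combine the logarithms: ln(5x+18) − ln(5x) = ln((5x+18)/(5x)) = ln(1 + 18/(5x)) → ln(1) = 0.
Limit = 0.

Final answer: 0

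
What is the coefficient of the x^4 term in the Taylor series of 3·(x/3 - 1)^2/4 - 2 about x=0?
Expand to order 4: 3·(x/3 - 1)^2/4 - 2 = x^2/12 - x/2 - 5/4 + O(x^5).
The coefficient of x^4 is 0.

Final answer: 0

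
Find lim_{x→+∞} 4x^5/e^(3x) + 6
The quotient is an ∞/∞ indeterminate form as x → +∞.
The exponential denominator e^(3x) dominates the polynomial numerator (e^x ≫ x^5 as x → ∞), so the quotient → 0.
Adding the constant: 0 + 6 = 6. Limit = 6.

Final answer: 6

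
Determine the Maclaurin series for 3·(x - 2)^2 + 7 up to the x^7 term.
3·x^2 - 12·x + 19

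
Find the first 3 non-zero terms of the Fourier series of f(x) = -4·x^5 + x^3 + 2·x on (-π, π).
(-968 - 8·π^4 + 162·π^2)·sin(x) + (-21·π^2 + 59/2 + 4·π^4)·sin(2·x) + (-8·π^4/3 - 248/81 + 178·π^2/27)·sin(3·x)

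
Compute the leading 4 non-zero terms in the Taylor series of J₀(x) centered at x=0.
-x^6/2304 + x^4/64 - x^2/4 + 1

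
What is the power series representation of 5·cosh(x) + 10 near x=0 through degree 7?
x^6/144 + 5·x^4/24 + 5·x^2/2 + 15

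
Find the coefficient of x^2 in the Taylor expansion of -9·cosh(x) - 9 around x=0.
Expand to order 2: -9·cosh(x) - 9 = -9·x^2/2 - 18 + O(x^3).
The coefficient of x^2 is -9/2.

Final answer: -9/2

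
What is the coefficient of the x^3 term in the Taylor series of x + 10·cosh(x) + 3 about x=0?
Expand to order 3: x + 10·cosh(x) + 3 = 5·x^2 + x + 13 + O(x^4).
The coefficient of x^3 is 0.

Final answer: 0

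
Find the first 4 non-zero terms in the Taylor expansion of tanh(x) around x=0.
-17·x^7/315 + 2·x^5/15 - x^3/3 + x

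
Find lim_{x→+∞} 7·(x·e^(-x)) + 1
Evaluate the dominant behaviour as x → +∞; each term tends to a finite value or vanishes.
Limit = 1.

Final answer: 1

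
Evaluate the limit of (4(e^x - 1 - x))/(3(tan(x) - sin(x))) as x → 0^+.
Both numerator and denominator → 0 as x → 0^+; this is a 0/0 indeterminate form.
Expand each to leading order near x = 0: numerator ~ 2·x^2, denominator ~ 3·x^3/2.
The limit of the ratio is ∞.

Final answer: ∞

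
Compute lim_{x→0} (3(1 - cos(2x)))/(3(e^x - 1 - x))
Both numerator and denominator → 0 as x → 0; this is a 0/0 indeterminate form.
Expand each to leading order near x = 0: numerator ~ 6·x^2, denominator ~ 3·x^2/2.
The limit of the ratio is 4.

Final answer: 4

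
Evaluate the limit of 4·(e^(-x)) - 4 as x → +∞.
Evaluate the dominant behaviour as x → +∞; each term tends to a finite value or vanishes.
Limit = -4.

Final answer: -4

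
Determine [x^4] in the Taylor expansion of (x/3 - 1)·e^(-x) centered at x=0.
Expand to order 4: (x/3 - 1)·e^(-x) = -7·x^4/72 + x^3/3 - 5·x^2/6 + 4·x/3 - 1 + O(x^5).
The coefficient of x^4 is -7/72.

Final answer: -7/72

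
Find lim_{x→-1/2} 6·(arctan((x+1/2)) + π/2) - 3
Direct substitution at x = -1/2 gives -3 + 3·π.

Final answer: -3 + 3·π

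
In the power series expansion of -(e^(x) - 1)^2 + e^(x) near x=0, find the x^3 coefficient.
Expand to order 3: -(e^(x) - 1)^2 + e^(x) = -5·x^3/6 - x^2/2 + x + 1 + O(x^4).
The coefficient of x^3 is -5/6.

Final answer: -5/6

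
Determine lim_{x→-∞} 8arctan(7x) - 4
Evaluate the dominant behaviour as x → -∞; each term tends to a finite value or vanishes.
Limit = -4·π - 4.

Final answer: -4·π - 4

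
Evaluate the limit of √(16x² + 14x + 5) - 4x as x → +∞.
As x → +∞: multiply by the conjugate to get (14x+5)/(√(16x²+14x+5)+4x); the denominator ~ 8x, so the limit is 14/8 = 7/4.
Limit = 7/4.

Final answer: 7/4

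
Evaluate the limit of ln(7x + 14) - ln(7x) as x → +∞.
This is an ∞ − ∞ indeterminate form.
Combine the logarithms: ln(7x+14) − ln(7x) = ln((7x+14)/(7x)) = ln(1 + 14/(7x)) → ln(1) = 0.
Limit = 0.

Final answer: 0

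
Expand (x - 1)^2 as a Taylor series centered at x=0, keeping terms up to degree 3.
x^2 - 2·x + 1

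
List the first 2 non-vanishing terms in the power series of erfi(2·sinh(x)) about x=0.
6·x^3/√(π) + 4·x/√(π)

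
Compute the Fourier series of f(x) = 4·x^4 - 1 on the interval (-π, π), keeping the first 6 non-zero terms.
(192 - 32·π^2)·cos(x) + (-12 + 8·π^2)·cos(2·x) + (64/27 - 32·π^2/9)·cos(3·x) + (-3/4 + 2·π^2)·cos(4·x) + (192/625 - 32·π^2/25)·cos(5·x) - 1 + 4·π^4/5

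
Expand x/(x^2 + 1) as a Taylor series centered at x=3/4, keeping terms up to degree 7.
12/25 + 112·(x - 3/4)/625 - 7488·(x - 3/4)^2/15625 + 134912·(x - 3/4)^3/390625 - 242688·(x - 3/4)^4/9765625 - 48140288·(x - 3/4)^5/244140625 + 1252442112·(x - 3/4)^6/6103515625 - 10802495488·(x - 3/4)^7/152587890625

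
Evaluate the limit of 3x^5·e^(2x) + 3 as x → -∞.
The product is a 0·∞ indeterminate form at x → -∞.
Rewrite the product as 3x^5 / e^(-2x) (an ∞/∞ form) and apply L'Hôpital, or use the standard hierarchy e^(2|x|) ≫ |x^5| as x → -∞.
The indeterminate product → 0, so the limit = 3.

Final answer: 3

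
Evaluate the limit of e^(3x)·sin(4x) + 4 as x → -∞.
Evaluate the dominant behaviour as x → -∞; each term tends to a finite value or vanishes.
Limit = 4.

Final answer: 4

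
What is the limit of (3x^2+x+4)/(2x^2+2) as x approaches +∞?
This is an ∞/∞ indeterminate form as x → +∞.
Divide numerator and denominator by x^2 and let the lower-order terms vanish; the leading terms give 3/2.
Limit = 3/2.

Final answer: 3/2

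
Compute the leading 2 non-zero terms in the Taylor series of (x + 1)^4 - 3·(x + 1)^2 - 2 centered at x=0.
-2·x - 4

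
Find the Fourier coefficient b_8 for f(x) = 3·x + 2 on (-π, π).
b_8 = (1/π) ∫_{-π}^{π} f(x)·sin(8x) dx.
Evaluate the integral (use parity and integration by parts as needed): b_8 = -3/4.

Final answer: -3/4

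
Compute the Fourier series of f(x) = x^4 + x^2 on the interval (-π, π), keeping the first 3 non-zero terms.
(44 - 8·π^2)·cos(x) + (-2 + 2·π^2)·cos(2·x) + π^2/3 + π^4/5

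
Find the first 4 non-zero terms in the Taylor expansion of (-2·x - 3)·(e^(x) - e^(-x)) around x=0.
-2·x^4/3 - x^3 - 4·x^2 - 6·x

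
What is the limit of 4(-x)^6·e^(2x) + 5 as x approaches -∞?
The product is a 0·∞ indeterminate form at x → -∞.
Rewrite the product as 4(-x)^6 / e^(-2x) (an ∞/∞ form) and apply L'Hôpital, or use the standard hierarchy e^(2|x|) ≫ |(-x)^6| as x → -∞.
The indeterminate product → 0, so the limit = 5.

Final answer: 5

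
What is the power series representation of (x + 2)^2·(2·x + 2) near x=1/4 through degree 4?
405/32 + 171·(x - 1/4)/8 + 23·(x - 1/4)^2/2 + 2·(x - 1/4)^3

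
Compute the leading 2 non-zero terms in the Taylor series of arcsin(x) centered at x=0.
x^3/6 + x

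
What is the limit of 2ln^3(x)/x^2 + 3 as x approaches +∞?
The quotient is an ∞/∞ indeterminate form as x → +∞.
The polynomial denominator x^2 dominates the logarithmic numerator (any positive power of x ≫ ln^3(x) as x → ∞), so the quotient → 0.
Adding the constant: 0 + 3 = 3. Limit = 3.

Final answer: 3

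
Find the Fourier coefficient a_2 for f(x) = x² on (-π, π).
a_2 = (1/π) ∫_{-π}^{π} f(x)·cos(2x) dx.
Evaluate the integral (use parity and integration by parts as needed): a_2 = 1.

Final answer: 1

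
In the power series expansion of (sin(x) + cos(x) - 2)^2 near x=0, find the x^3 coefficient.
Expand to order 3: (sin(x) + cos(x) - 2)^2 = -2·x^3/3 + 2·x^2 - 2·x + 1 + O(x^4).
The coefficient of x^3 is -2/3.

Final answer: -2/3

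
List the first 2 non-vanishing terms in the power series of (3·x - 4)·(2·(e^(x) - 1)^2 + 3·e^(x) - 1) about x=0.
-6·x - 8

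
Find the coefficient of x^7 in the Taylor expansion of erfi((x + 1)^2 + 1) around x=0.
Expand to order 7: erfi((x + 1)^2 + 1) = 875488·x^7·e^(4)/(315·√(π)) + 6238·x^6·e^(4)/(5·√(π)) + 516·x^5·e^(4)/√(π) + 580·x^4·e^(4)/(3·√(π)) + 64·x^3·e^(4)/√(π) + 18·x^2·e^(4)/√(π) + 4·x·e^(4)/√(π) + erfi(2) + O(x^8).
The coefficient of x^7 is 875488·e^(4)/(315·√(π)).

Final answer: 875488·e^(4)/(315·√(π))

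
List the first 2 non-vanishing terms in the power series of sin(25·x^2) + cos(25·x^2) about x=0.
25·x^2 + 1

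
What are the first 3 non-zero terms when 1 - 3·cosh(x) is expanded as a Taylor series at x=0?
-x^4/8 - 3·x^2/2 - 2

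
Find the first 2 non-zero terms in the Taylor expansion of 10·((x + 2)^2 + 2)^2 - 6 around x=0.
480·x + 354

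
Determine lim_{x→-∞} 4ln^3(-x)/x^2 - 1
The quotient is an ∞/∞ indeterminate form as x → -∞.
Compare growth rates of the dominant terms (exponentials ≫ polynomials ≫ logarithms), or apply L'Hôpital's rule; the quotient → 0.
Adding the constant: 0 - 1 = -1. Limit = -1.

Final answer: -1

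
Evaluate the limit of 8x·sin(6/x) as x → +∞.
As x → +∞: let u = 6/x → 0⁺; then 8·x·sin(6/x) = 8·6·sin(u)/u → 8·6·1 = 48.
Limit = 48.

Final answer: 48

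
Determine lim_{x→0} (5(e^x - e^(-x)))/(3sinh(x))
Both numerator and denominator → 0 as x → 0; this is a 0/0 indeterminate form.
Expand each to leading order near x = 0: numerator ~ 10·x, denominator ~ 3·x.
The limit of the ratio is 10/3.

Final answer: 10/3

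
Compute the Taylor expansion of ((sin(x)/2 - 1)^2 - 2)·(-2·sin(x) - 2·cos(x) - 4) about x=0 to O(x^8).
-407·x^7/5040 - 61·x^6/720 + 17·x^5/30 + x^4/6 - 17·x^3/6 - x^2/2 + 8·x + 6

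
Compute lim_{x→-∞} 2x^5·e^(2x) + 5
The product is a 0·∞ indeterminate form at x → -∞.
Rewrite the product as 2x^5 / e^(-2x) (an ∞/∞ form) and apply L'Hôpital, or use the standard hierarchy e^(2|x|) ≫ |x^5| as x → -∞.
The indeterminate product → 0, so the limit = 5.

Final answer: 5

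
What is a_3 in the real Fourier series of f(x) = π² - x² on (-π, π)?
a_3 = (1/π) ∫_{-π}^{π} f(x)·cos(3x) dx.
Evaluate the integral (use parity and integration by parts as needed): a_3 = 4/9.

Final answer: 4/9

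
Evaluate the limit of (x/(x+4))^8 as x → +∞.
As x → +∞: x/(x+4) = 1/(1 + 4/x) → 1, and the 8th power of a limit-1 base also → 1.
Limit = 1.

Final answer: 1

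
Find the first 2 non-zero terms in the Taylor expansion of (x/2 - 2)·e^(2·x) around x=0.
-7·x/2 - 2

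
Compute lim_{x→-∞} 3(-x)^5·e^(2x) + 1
The product is a 0·∞ indeterminate form at x → -∞.
Rewrite the product as 3(-x)^5 / e^(-2x) (an ∞/∞ form) and apply L'Hôpital, or use the standard hierarchy e^(2|x|) ≫ |(-x)^5| as x → -∞.
The indeterminate product → 0, so the limit = 1.

Final answer: 1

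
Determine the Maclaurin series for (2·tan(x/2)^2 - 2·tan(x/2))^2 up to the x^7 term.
-11·x^7/240 + 77·x^6/720 - x^5/4 + 5·x^4/12 - x^3 + x^2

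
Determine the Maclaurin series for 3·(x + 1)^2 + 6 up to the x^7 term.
3·x^2 + 6·x + 9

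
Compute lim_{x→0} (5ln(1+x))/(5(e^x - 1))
Both numerator and denominator → 0 as x → 0; this is a 0/0 indeterminate form.
Expand each to leading order near x = 0: numerator ~ 5·x, denominator ~ 5·x.
The limit of the ratio is 1.

Final answer: 1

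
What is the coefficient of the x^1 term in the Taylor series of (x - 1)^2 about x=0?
Expand to order 1: (x - 1)^2 = 1 - 2·x + O(x^2).
The coefficient of x^1 is -2.

Final answer: -2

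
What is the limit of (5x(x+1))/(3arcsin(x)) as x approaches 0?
Both numerator and denominator → 0 as x → 0; this is a 0/0 indeterminate form.
Expand each to leading order near x = 0: numerator ~ 5·x, denominator ~ 3·x.
The limit of the ratio is 5/3.

Final answer: 5/3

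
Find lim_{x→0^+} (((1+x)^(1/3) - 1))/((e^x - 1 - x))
Both numerator and denominator → 0 as x → 0^+; this is a 0/0 indeterminate form.
Expand each to leading order near x = 0: numerator ~ x/3, denominator ~ x^2/2.
The limit of the ratio is ∞.

Final answer: ∞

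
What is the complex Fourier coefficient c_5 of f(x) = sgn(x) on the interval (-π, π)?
Compute the real Fourier coefficients first: a_5 = 0, b_5 = 4/(5·π).
Then c_5 = (a_5 − i·b_5)/2 = -2·i/(5·π).

Final answer: -2·i/(5·π)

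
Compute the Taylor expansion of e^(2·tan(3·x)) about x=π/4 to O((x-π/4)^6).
e^(-2) + 12·e^(-2)·(x - π/4) + 36·e^(-2)·(x - π/4)^2 + 108·e^(-2)·(x - π/4)^4 + 1296·e^(-2)·(x - π/4)^5/5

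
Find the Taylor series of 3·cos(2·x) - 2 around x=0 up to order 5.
2·x^4 - 6·x^2 + 1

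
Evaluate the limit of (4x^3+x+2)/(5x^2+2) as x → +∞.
This is an ∞/∞ indeterminate form as x → +∞.
Divide numerator and denominator by x^3 and let the lower-order terms vanish; the numerator's degree 3 exceeds the denominator's degree 2, so the quotient diverges.
Limit = ∞.

Final answer: ∞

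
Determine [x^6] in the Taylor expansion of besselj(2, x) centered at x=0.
Expand to order 6: besselj(2, x) = x^6/3072 - x^4/96 + x^2/8 + O(x^7).
The coefficient of x^6 is 1/3072.

Final answer: 1/3072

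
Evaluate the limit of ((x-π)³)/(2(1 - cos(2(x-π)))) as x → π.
Both numerator and denominator → 0 as x → π; this is a 0/0 indeterminate form.
Expand each to leading order near x = π: numerator ~ (x - π)^3, denominator ~ 4·(x - π)^2.
The limit of the ratio is 0.

Final answer: 0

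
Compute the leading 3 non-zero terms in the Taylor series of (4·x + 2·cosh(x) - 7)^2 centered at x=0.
6·x^2 - 40·x + 25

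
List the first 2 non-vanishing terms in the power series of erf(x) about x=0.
-2·x^3/(3·√(π)) + 2·x/√(π)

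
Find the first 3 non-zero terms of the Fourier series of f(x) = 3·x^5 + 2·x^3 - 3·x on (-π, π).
(-116·π^2 + 6·π^4 + 690)·sin(x) + (-3·π^4 - 33/2 + 13·π^2)·sin(2·x) + (-28·π^2/9 + 2/27 + 2·π^4)·sin(3·x)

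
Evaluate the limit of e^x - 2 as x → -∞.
Evaluate the dominant behaviour as x → -∞; each term tends to a finite value or vanishes.
Limit = -2.

Final answer: -2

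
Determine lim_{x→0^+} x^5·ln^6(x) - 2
The product is a 0·∞ indeterminate form at x → 0⁺.
Rewrite the product as ln^6(x) / x^(-5) and apply L'Hôpital, or use the standard hierarchy x^(-5) ≫ |ln x|^6 as x → 0⁺.
The indeterminate product → 0, so the limit = -2.

Final answer: -2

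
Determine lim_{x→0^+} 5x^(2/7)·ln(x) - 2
The product is a 0·∞ indeterminate form at x → 0⁺.
Rewrite the product as 5·ln(x) / x^(-2/7) and apply L'Hôpital, or use the standard hierarchy x^(-2/7) ≫ |ln x| as x → 0⁺.
The indeterminate product → 0, so the limit = -2.

Final answer: -2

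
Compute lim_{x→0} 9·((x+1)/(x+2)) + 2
Direct substitution at x = 0 gives 13/2.

Final answer: 13/2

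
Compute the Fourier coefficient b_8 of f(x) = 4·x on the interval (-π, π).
b_8 = (1/π) ∫_{-π}^{π} f(x)·sin(8x) dx.
Evaluate the integral (use parity and integration by parts as needed): b_8 = -1.

Final answer: -1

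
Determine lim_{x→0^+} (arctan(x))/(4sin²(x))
Both numerator and denominator → 0 as x → 0^+; this is a 0/0 indeterminate form.
Expand each to leading order near x = 0: numerator ~ x, denominator ~ 4·x^2.
The limit of the ratio is ∞.

Final answer: ∞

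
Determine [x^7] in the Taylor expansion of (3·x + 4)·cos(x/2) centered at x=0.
Expand to order 7: (3·x + 4)·cos(x/2) = -x^7/15360 - x^6/11520 + x^5/128 + x^4/96 - 3·x^3/8 - x^2/2 + 3·x + 4 + O(x^8).
The coefficient of x^7 is -1/15360.

Final answer: -1/15360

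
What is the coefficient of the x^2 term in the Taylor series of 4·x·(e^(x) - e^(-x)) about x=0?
Expand to order 2: 4·x·(e^(x) - e^(-x)) = 8·x^2 + O(x^3).
The coefficient of x^2 is 8.

Final answer: 8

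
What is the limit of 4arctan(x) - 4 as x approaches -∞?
Evaluate the dominant behaviour as x → -∞; each term tends to a finite value or vanishes.
Limit = -2·π - 4.

Final answer: -2·π - 4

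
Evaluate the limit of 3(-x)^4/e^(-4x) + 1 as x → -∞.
The quotient is an ∞/∞ indeterminate form as x → -∞.
Compare growth rates of the dominant terms (exponentials ≫ polynomials ≫ logarithms), or apply L'Hôpital's rule; the quotient → 0.
Adding the constant: 0 + 1 = 1. Limit = 1.

Final answer: 1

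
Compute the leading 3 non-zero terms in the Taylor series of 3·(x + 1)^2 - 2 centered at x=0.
3·x^2 + 6·x + 1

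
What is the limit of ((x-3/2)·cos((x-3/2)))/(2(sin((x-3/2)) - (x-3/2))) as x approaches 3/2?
Both numerator and denominator → 0 as x → 3/2; this is a 0/0 indeterminate form.
Expand each to leading order near x = 3/2: numerator ~ (x - 3/2), denominator ~ -(x - 3/2)^3/3.
The limit of the ratio is -∞.

Final answer: -∞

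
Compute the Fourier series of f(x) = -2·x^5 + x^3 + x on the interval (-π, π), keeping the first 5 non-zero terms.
(-490 - 4·π^4 + 82·π^2)·sin(x) + (-11·π^2 + 31/2 + 2·π^4)·sin(2·x) + (-4·π^4/3 - 142/81 + 98·π^2/27)·sin(3·x) + (-7·π^2/4 + 5/32 + π^4)·sin(4·x) + (-4·π^4/5 + 94/625 + 26·π^2/25)·sin(5·x)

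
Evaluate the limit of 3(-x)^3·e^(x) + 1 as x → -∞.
The product is a 0·∞ indeterminate form at x → -∞.
Rewrite the product as 3(-x)^3 / e^(-x) (an ∞/∞ form) and apply L'Hôpital, or use the standard hierarchy e^(|x|) ≫ |(-x)^3| as x → -∞.
The indeterminate product → 0, so the limit = 1.

Final answer: 1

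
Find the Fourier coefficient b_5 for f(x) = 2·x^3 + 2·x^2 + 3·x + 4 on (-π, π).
b_5 = (1/π) ∫_{-π}^{π} f(x)·sin(5x) dx.
Evaluate the integral (use parity and integration by parts as needed): b_5 = 126/125 + 4·π^2/5.

Final answer: 126/125 + 4·π^2/5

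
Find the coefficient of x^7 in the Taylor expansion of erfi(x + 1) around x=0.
Expand to order 7: erfi(x + 1) = 173·e·x^7/(315·√(π)) + 13·e·x^6/(15·√(π)) + 19·e·x^5/(15·√(π)) + 5·e·x^4/(3·√(π)) + 2·e·x^3/√(π) + 2·e·x^2/√(π) + 2·e·x/√(π) + erfi(1) + O(x^8).
The coefficient of x^7 is 173·e/(315·√(π)).

Final answer: 173·e/(315·√(π))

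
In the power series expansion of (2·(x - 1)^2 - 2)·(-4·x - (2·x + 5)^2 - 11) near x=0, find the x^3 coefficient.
Expand to order 3: (2·(x - 1)^2 - 2)·(-4·x - (2·x + 5)^2 - 11) = -32·x^3 + 24·x^2 + 144·x + O(x^4).
The coefficient of x^3 is -32.

Final answer: -32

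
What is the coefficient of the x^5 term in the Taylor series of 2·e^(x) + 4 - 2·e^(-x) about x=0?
Expand to order 5: 2·e^(x) + 4 - 2·e^(-x) = x^5/30 + 2·x^3/3 + 4·x + 4 + O(x^6).
The coefficient of x^5 is 1/30.

Final answer: 1/30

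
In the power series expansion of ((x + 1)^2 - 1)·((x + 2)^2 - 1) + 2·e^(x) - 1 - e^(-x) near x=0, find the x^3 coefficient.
Expand to order 3: ((x + 1)^2 - 1)·((x + 2)^2 - 1) + 2·e^(x) - 1 - e^(-x) = 13·x^3/2 + 23·x^2/2 + 9·x + O(x^4).
The coefficient of x^3 is 13/2.

Final answer: 13/2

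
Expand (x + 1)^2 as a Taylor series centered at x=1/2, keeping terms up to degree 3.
9/4 + 3·(x - 1/2) + (x - 1/2)^2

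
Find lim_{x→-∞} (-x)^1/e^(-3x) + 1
The quotient is an ∞/∞ indeterminate form as x → -∞.
Compare growth rates of the dominant terms (exponentials ≫ polynomials ≫ logarithms), or apply L'Hôpital's rule; the quotient → 0.
Adding the constant: 0 + 1 = 1. Limit = 1.

Final answer: 1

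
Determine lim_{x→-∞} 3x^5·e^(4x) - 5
The product is a 0·∞ indeterminate form at x → -∞.
Rewrite the product as 3x^5 / e^(-4x) (an ∞/∞ form) and apply L'Hôpital, or use the standard hierarchy e^(4|x|) ≫ |x^5| as x → -∞.
The indeterminate product → 0, so the limit = -5.

Final answer: -5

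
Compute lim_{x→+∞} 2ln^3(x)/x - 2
The quotient is an ∞/∞ indeterminate form as x → +∞.
The polynomial denominator x dominates the logarithmic numerator (any positive power of x ≫ ln^3(x) as x → ∞), so the quotient → 0.
Adding the constant: 0 - 2 = -2. Limit = -2.

Final answer: -2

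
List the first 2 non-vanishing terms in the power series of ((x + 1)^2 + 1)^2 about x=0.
8·x + 4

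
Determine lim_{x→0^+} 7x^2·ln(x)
This is a 0·∞ indeterminate form at x → 0⁺.
Rewrite the product as 7·ln(x) / x^(-2) and apply L'Hôpital, or use the standard hierarchy x^(-2) ≫ |ln x| as x → 0⁺.
The indeterminate product → 0, so the limit = 0.

Final answer: 0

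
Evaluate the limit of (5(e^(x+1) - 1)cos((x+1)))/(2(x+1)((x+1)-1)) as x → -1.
Both numerator and denominator → 0 as x → -1; this is a 0/0 indeterminate form.
Expand each to leading order near x = -1: numerator ~ 5·(x + 1), denominator ~ -2·(x + 1).
The limit of the ratio is -5/2.

Final answer: -5/2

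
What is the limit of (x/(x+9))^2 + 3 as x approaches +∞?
As x → +∞: x/(x+9) = 1/(1 + 9/x) → 1, and the 2nd power of a limit-1 base also → 1; with the additive constant, 1 + 3 = 4.
Limit = 4.

Final answer: 4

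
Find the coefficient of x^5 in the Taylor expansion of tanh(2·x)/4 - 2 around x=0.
Expand to order 5: tanh(2·x)/4 - 2 = 16·x^5/15 - 2·x^3/3 + x/2 - 2 + O(x^6).
The coefficient of x^5 is 16/15.

Final answer: 16/15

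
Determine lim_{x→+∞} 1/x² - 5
Evaluate the dominant behaviour as x → +∞; each term tends to a finite value or vanishes.
Limit = -5.

Final answer: -5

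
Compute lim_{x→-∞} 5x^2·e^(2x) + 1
The product is a 0·∞ indeterminate form at x → -∞.
Rewrite the product as 5x^2 / e^(-2x) (an ∞/∞ form) and apply L'Hôpital, or use the standard hierarchy e^(2|x|) ≫ |x^2| as x → -∞.
The indeterminate product → 0, so the limit = 1.

Final answer: 1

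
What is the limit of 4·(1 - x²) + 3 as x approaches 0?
Direct substitution at x = 0 gives 7.

Final answer: 7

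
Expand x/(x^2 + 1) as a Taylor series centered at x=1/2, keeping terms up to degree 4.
2/5 + 12·(x - 1/2)/25 - 88·(x - 1/2)^2/125 + 112·(x - 1/2)^3/625 + 1312·(x - 1/2)^4/3125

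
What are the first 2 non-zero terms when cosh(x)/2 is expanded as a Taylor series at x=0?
x^2/4 + 1/2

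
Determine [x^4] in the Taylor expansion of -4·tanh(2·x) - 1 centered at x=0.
Expand to order 4: -4·tanh(2·x) - 1 = 32·x^3/3 - 8·x - 1 + O(x^5).
The coefficient of x^4 is 0.

Final answer: 0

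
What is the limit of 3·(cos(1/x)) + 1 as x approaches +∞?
Evaluate the dominant behaviour as x → +∞; each term tends to a finite value or vanishes.
Limit = 4.

Final answer: 4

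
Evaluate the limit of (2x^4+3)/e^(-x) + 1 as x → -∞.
The quotient is an ∞/∞ indeterminate form as x → -∞.
Compare growth rates of the dominant terms (exponentials ≫ polynomials ≫ logarithms), or apply L'Hôpital's rule; the quotient → 0.
Adding the constant: 0 + 1 = 1. Limit = 1.

Final answer: 1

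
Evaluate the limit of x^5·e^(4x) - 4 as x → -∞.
The product is a 0·∞ indeterminate form at x → -∞.
Rewrite the product as x^5 / e^(-4x) (an ∞/∞ form) and apply L'Hôpital, or use the standard hierarchy e^(4|x|) ≫ |x^5| as x → -∞.
The indeterminate product → 0, so the limit = -4.

Final answer: -4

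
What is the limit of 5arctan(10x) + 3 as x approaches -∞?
Evaluate the dominant behaviour as x → -∞; each term tends to a finite value or vanishes.
Limit = 3 - 5·π/2.

Final answer: 3 - 5·π/2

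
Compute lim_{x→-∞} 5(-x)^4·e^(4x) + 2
The product is a 0·∞ indeterminate form at x → -∞.
Rewrite the product as 5(-x)^4 / e^(-4x) (an ∞/∞ form) and apply L'Hôpital, or use the standard hierarchy e^(4|x|) ≫ |(-x)^4| as x → -∞.
The indeterminate product → 0, so the limit = 2.

Final answer: 2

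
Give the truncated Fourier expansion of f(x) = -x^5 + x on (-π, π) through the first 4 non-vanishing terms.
(-238 - 2·π^4 + 40·π^2)·sin(x) + (-5·π^2 + 13/2 + π^4)·sin(2·x) + (-2·π^4/3 - 26/81 + 40·π^2/27)·sin(3·x) + (-5·π^2/8 - 17/64 + π^4/2)·sin(4·x)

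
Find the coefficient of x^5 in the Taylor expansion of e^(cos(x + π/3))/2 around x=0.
Expand to order 5: e^(cos(x + π/3))/2 = -5·√(3)·x^5·e^(1/2)/1536 - 55·x^4·e^(1/2)/768 + 7·√(3)·x^3·e^(1/2)/96 + x^2·e^(1/2)/16 - √(3)·x·e^(1/2)/4 + e^(1/2)/2 + O(x^6).
The coefficient of x^5 is -5·√(3)·e^(1/2)/1536.

Final answer: -5·√(3)·e^(1/2)/1536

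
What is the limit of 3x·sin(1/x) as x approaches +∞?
As x → +∞: let u = 1/x → 0⁺; then 3·x·sin(1/x) = 3·1·sin(u)/u → 3·1·1 = 3.
Limit = 3.

Final answer: 3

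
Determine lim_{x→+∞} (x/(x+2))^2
As x → +∞: x/(x+2) = 1/(1 + 2/x) → 1, and the 2nd power of a limit-1 base also → 1.
Limit = 1.

Final answer: 1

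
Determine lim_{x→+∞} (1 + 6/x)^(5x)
As x → +∞: write (1 + 6/x)^(5x) = ((1 + 6/x)^x)^5 → (e^6)^5 = e^30.
Limit = e^(30).

Final answer: e^(30)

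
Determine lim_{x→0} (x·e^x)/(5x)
Both numerator and denominator → 0 as x → 0; this is a 0/0 indeterminate form.
Expand each to leading order near x = 0: numerator ~ x, denominator ~ 5·x.
The limit of the ratio is 1/5.

Final answer: 1/5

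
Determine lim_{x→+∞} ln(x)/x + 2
Evaluate the dominant behaviour as x → +∞; each term tends to a finite value or vanishes.
Limit = 2.

Final answer: 2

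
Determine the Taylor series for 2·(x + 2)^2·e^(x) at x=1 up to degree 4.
18·e + 30·e·(x - 1) + 23·e·(x - 1)^2 + 11·e·(x - 1)^3 + 15·e·(x - 1)^4/4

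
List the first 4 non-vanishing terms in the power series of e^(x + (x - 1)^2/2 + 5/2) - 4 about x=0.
x^6·e^(3)/48 + x^4·e^(3)/8 + x^2·e^(3)/2 - 4 + e^(3)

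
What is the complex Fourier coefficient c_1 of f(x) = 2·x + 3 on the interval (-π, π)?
Compute the real Fourier coefficients first: a_1 = 0, b_1 = 4.
Then c_1 = (a_1 − i·b_1)/2 = -2·i.

Final answer: -2·i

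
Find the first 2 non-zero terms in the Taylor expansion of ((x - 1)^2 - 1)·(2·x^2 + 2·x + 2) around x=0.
-2·x^2 - 4·x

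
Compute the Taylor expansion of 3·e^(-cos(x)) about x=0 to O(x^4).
3·x^2·e^(-1)/2 + 3·e^(-1)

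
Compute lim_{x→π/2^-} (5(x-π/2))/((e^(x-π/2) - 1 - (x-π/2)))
Both numerator and denominator → 0 as x → π/2^-; this is a 0/0 indeterminate form.
Expand each to leading order near x = π/2: numerator ~ 5·(x - π/2), denominator ~ (x - π/2)^2/2.
The limit of the ratio is -∞.

Final answer: -∞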